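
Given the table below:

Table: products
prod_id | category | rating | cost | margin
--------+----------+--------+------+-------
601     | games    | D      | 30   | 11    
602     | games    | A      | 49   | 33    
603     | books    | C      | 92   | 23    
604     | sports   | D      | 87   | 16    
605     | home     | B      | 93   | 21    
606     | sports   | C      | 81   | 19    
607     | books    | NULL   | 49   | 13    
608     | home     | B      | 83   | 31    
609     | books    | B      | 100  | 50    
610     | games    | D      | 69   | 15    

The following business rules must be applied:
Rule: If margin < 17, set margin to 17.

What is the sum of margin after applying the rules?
245

Step 1: 4 records have margin < 17
Step 2: These records originally summed to 55
Step 3: After setting to minimum: 4 × 17 = 68
Step 4: Unaffected records sum: 177
Step 5: Final sum = 68 + 177 = 245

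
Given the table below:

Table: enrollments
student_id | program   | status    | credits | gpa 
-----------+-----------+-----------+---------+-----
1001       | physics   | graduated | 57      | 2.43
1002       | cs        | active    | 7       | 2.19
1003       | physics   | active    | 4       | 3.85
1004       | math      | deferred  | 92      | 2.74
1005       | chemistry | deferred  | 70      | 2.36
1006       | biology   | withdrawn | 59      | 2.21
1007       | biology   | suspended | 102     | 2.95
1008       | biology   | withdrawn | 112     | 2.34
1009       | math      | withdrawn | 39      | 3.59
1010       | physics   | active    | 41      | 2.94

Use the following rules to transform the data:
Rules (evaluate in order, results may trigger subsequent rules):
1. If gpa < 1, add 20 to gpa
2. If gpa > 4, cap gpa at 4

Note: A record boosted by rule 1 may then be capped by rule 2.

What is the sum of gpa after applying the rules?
27.6

Step 1: Apply rule 1 to records with gpa < 1
  - 0 records get bonus of 20
  - Of these, 0 records then exceed 4 and get capped
Step 2: Apply rule 2 to records with gpa > 4
  - 0 records (original) are capped
Step 3: Calculate final sum = 27.6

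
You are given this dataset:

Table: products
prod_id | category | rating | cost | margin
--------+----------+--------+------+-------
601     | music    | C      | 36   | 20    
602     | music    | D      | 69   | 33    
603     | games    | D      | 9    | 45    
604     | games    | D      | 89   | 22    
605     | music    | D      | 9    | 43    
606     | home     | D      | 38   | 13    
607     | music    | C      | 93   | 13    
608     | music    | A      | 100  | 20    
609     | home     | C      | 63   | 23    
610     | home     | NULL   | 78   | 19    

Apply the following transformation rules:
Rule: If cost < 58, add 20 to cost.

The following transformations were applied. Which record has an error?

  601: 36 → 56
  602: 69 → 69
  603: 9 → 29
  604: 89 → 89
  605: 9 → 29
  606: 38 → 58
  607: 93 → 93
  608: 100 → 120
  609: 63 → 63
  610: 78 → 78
Record 608 has an error. The correct transformed value should be 100, not 120.

Step 1: Check each record against the rule
Step 2: Record 608 has cost = 100
Step 3: Since 100 >= 58, the bonus should not have been applied
Step 4: Correct value = 100, but claimed value = 120
Conclusion: Record 608 has the error.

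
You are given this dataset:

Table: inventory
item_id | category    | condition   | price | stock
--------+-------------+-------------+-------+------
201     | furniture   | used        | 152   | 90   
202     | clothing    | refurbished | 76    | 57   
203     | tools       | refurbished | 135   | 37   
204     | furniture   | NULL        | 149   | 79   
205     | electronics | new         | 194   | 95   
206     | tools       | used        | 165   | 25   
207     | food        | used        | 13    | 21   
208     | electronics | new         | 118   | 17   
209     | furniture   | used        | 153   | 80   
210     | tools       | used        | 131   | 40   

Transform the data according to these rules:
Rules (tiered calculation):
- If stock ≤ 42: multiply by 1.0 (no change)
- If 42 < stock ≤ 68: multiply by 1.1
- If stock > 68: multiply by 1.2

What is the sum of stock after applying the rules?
615.5

Step 1: Tier 1 (stock ≤ 42): 5 records, sum = 140 × 1.0 = 140.0
Step 2: Tier 2 (42 < stock ≤ 68): 1 records, sum = 57 × 1.1 = 62.7
Step 3: Tier 3 (stock > 68): 4 records, sum = 344 × 1.2 = 412.8
Step 4: Final sum = 140.0 + 62.7 + 412.8 = 615.5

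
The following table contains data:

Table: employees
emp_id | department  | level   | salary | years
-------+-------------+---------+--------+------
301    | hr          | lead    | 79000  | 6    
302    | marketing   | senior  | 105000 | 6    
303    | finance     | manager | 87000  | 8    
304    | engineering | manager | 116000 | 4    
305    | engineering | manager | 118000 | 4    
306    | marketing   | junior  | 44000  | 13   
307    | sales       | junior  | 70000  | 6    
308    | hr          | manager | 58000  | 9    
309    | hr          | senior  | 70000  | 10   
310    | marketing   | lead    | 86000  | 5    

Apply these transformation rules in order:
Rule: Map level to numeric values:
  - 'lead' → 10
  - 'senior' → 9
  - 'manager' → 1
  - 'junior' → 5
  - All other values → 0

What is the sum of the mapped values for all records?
52

Step 1: Apply mapping to each record
Step 2: Count by status:
  'lead': 2 records × 10 = 20
  'senior': 2 records × 9 = 18
  'manager': 4 records × 1 = 4
  'junior': 2 records × 5 = 10
Step 3: Sum all mapped values = 52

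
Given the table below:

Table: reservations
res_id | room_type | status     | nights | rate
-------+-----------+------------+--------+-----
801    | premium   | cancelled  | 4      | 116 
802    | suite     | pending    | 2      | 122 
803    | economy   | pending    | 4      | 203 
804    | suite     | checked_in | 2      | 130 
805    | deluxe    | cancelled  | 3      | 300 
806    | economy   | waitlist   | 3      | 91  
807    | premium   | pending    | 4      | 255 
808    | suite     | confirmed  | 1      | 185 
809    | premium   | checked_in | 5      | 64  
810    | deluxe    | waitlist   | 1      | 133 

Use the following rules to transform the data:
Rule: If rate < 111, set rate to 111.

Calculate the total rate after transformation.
1666

Step 1: 2 records have rate < 111
Step 2: These records originally summed to 155
Step 3: After setting to minimum: 2 × 111 = 222
Step 4: Unaffected records sum: 1444
Step 5: Final sum = 222 + 1444 = 1666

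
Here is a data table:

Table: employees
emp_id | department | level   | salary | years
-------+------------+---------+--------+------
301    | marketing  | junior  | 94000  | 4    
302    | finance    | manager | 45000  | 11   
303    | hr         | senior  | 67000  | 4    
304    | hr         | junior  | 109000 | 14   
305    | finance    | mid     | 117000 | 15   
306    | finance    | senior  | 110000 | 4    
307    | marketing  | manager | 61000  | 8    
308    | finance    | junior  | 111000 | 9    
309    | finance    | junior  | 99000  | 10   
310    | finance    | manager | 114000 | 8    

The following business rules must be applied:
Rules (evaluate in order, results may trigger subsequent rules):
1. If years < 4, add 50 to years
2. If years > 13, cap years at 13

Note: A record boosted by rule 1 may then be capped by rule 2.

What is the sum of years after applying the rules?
84

Step 1: Apply rule 1 to records with years < 4
  - 0 records get bonus of 50
  - Of these, 0 records then exceed 13 and get capped
Step 2: Apply rule 2 to records with years > 13
  - 2 records (original) are capped
Step 3: Calculate final sum = 84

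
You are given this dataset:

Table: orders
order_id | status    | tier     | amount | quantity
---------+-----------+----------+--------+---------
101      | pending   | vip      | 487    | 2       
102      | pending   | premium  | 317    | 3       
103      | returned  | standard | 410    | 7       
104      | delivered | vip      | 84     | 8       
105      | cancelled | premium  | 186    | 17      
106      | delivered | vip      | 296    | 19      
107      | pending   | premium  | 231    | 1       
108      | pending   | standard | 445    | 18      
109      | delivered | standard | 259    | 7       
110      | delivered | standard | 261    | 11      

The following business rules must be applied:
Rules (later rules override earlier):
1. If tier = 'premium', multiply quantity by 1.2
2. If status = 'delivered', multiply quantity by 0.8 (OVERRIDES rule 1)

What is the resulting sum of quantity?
88.2

Step 1: Rule 2 takes priority for records with status = 'delivered'
  - 4 records: 45 × 0.8 = 36.0
Step 2: Rule 1 applies to remaining records with tier = 'premium'
  - 3 records: 21 × 1.2 = 25.2
Step 3: Other records unchanged: 27
Step 4: Final sum = 36.0 + 25.2 + 27 = 88.2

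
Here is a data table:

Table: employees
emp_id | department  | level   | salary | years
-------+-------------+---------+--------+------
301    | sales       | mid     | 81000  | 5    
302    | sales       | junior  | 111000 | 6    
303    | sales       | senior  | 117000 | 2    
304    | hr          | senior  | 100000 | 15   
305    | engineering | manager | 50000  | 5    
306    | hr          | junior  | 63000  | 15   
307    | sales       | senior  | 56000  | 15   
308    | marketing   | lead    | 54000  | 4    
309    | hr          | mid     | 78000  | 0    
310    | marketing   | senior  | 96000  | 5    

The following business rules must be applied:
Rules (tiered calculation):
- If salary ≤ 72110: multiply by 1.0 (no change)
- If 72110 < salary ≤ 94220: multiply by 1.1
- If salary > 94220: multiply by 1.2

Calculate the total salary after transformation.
906700.0

Step 1: Tier 1 (salary ≤ 72110): 4 records, sum = 223000 × 1.0 = 223000.0
Step 2: Tier 2 (72110 < salary ≤ 94220): 2 records, sum = 159000 × 1.1 = 174900.0
Step 3: Tier 3 (salary > 94220): 4 records, sum = 424000 × 1.2 = 508800.0
Step 4: Final sum = 223000.0 + 174900.0 + 508800.0 = 906700.0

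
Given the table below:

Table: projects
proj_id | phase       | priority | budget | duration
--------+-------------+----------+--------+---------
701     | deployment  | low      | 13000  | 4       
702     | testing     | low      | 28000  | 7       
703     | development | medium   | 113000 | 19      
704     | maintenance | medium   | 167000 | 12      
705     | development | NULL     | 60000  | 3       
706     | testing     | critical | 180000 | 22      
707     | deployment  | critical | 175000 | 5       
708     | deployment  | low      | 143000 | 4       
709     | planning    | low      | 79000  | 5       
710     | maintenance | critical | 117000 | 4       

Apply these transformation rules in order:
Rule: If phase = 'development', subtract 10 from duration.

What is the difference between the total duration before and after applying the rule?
20

Step 1: Original sum of duration = 85
Step 2: 2 records have phase = 'development'
Step 3: Each affected record changes by -10
Step 4: Total change = 2 × -10 = -20
Step 5: New sum = 85 + -20 = 65
Step 6: Difference = |65 - 85| = 20
        (Sum decreased by 20)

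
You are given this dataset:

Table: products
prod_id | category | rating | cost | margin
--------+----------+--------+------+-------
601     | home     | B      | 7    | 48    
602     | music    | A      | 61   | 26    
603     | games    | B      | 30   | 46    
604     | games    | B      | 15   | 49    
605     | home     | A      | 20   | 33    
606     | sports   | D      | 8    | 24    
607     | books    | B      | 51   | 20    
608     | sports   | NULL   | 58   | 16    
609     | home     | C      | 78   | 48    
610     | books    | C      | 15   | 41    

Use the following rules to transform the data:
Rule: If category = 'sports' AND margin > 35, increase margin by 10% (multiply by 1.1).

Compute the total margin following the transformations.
351

Step 1: Find records where category = 'sports' AND margin > 35
Step 2: 0 records match, summing to 0
Step 3: After multiplier: 0 × 1.1 = 0.0
Step 4: Unaffected records sum: 351
Step 5: Final sum = 0.0 + 351 = 351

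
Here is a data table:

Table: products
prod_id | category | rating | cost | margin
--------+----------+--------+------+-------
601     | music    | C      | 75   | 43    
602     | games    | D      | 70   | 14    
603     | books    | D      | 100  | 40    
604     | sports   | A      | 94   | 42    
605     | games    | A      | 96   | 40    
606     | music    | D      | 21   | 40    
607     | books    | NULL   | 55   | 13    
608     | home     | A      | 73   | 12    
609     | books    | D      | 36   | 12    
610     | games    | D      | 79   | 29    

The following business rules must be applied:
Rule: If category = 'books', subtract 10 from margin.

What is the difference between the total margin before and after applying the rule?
30

Step 1: Original sum of margin = 285
Step 2: 3 records have category = 'books'
Step 3: Each affected record changes by -10
Step 4: Total change = 3 × -10 = -30
Step 5: New sum = 285 + -30 = 255
Step 6: Difference = |255 - 285| = 30
        (Sum decreased by 30)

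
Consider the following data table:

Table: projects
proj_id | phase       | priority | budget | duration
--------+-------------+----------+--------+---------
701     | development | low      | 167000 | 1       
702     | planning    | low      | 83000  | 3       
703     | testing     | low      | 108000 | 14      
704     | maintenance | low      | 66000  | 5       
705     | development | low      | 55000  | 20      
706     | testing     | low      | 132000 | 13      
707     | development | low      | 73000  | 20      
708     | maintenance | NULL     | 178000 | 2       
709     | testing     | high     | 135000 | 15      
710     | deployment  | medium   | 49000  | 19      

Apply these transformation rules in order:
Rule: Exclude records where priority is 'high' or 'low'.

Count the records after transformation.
2

Step 1: Count records to exclude
  - 1 (high) + 7 (low) = 8 records
Step 2: Total records: 10
Step 3: Remaining = 10 - 8 = 2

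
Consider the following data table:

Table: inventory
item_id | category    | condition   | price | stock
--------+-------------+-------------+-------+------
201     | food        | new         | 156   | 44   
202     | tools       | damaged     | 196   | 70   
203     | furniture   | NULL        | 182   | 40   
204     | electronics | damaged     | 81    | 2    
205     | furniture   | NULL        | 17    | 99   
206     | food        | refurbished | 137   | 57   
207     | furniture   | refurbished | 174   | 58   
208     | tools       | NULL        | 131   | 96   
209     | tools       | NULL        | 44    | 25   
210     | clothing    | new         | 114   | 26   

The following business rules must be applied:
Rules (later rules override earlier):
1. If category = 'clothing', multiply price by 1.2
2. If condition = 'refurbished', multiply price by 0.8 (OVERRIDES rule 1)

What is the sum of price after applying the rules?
1192.6

Step 1: Rule 2 takes priority for records with condition = 'refurbished'
  - 2 records: 311 × 0.8 = 248.8
Step 2: Rule 1 applies to remaining records with category = 'clothing'
  - 1 records: 114 × 1.2 = 136.8
Step 3: Other records unchanged: 807
Step 4: Final sum = 248.8 + 136.8 + 807 = 1192.6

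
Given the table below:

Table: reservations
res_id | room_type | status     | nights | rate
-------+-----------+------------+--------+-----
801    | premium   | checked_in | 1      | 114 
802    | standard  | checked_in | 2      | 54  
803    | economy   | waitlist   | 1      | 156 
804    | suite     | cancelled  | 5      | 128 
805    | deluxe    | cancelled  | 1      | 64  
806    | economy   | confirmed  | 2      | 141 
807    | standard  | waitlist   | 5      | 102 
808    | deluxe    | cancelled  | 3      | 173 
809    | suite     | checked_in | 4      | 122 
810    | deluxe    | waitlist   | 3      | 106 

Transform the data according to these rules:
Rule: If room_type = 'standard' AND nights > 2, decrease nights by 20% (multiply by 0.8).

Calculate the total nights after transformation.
26.0

Step 1: Find records where room_type = 'standard' AND nights > 2
Step 2: 1 records match, summing to 5
Step 3: After multiplier: 5 × 0.8 = 4.0
Step 4: Unaffected records sum: 22
Step 5: Final sum = 4.0 + 22 = 26.0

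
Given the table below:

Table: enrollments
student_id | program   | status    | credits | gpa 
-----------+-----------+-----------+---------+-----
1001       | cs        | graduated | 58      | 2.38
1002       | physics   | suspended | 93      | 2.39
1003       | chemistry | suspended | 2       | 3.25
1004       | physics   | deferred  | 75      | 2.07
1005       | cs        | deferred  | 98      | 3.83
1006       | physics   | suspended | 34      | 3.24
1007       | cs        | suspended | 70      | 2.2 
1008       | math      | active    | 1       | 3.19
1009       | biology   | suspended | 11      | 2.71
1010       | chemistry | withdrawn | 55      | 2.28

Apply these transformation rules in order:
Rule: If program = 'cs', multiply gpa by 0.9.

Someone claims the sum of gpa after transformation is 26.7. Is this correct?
Yes, the result is correct.

Step 1: Calculate the correct sum after transformation
Step 2: Apply multiplier 0.9 to records where program = 'cs'
Step 3: Correct result = 26.7
Step 4: Claimed result = 26.7
Step 5: 26.7 = 26.7 ✓
Conclusion: The claimed result is correct.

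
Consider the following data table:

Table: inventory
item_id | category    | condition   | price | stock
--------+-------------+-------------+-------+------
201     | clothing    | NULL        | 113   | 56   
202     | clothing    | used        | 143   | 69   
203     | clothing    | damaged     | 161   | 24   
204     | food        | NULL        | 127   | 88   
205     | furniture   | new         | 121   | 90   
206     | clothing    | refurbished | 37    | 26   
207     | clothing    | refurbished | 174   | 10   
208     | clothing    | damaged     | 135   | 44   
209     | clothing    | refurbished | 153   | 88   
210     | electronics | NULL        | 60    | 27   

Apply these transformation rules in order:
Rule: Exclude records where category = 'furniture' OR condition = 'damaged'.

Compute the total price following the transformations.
807

Step 1: Find records where category = 'furniture' OR condition = 'damaged'
Step 2: 3 records match, summing to 417
Step 3: Original sum: 1224
Step 4: Remaining sum = 1224 - 417 = 807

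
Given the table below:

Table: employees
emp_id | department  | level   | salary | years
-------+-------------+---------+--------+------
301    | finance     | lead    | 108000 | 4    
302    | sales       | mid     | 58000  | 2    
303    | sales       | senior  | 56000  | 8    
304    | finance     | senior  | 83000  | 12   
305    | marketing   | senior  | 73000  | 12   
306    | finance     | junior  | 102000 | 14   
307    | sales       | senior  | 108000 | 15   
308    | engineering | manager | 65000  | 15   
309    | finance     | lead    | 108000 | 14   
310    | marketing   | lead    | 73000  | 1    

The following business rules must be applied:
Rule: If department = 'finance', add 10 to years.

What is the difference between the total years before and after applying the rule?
40

Step 1: Original sum of years = 97
Step 2: 4 records have department = 'finance'
Step 3: Each affected record changes by 10
Step 4: Total change = 4 × 10 = 40
Step 5: New sum = 97 + 40 = 137
Step 6: Difference = |137 - 97| = 40
        (Sum increased by 40)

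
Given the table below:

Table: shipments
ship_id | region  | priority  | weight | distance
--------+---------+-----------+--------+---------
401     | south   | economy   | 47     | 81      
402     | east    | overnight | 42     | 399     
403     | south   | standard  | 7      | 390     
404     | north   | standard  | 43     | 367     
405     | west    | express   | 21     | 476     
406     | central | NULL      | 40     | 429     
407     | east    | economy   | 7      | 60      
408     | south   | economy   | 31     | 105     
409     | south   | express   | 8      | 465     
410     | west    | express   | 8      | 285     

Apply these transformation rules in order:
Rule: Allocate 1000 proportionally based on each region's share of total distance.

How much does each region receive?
central: 140.33, east: 150.15, north: 120.05, south: 340.53, west: 248.94

Step 1: Calculate total distance = 3057
Step 2: Calculate each region's proportion:
  central: 429/3057 = 14.03% → 140.33
  east: 459/3057 = 15.01% → 150.15
  north: 367/3057 = 12.01% → 120.05
  south: 1041/3057 = 34.05% → 340.53
  west: 761/3057 = 24.89% → 248.94
Step 3: Verify: sum of allocations ≈ 1000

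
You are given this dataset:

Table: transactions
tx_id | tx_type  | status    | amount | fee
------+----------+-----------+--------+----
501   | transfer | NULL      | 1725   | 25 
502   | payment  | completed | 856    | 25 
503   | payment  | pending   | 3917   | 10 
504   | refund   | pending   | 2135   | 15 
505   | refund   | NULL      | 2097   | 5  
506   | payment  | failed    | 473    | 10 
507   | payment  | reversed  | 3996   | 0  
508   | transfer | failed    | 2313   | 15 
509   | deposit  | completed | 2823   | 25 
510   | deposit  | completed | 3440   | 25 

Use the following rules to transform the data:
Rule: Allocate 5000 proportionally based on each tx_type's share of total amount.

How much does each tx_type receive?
deposit: 1317.14, payment: 1943.64, refund: 890.01, transfer: 849.21

Step 1: Calculate total amount = 23775
Step 2: Calculate each tx_type's proportion:
  deposit: 6263/23775 = 26.34% → 1317.14
  payment: 9242/23775 = 38.87% → 1943.64
  refund: 4232/23775 = 17.80% → 890.01
  transfer: 4038/23775 = 16.98% → 849.21
Step 3: Verify: sum of allocations ≈ 5000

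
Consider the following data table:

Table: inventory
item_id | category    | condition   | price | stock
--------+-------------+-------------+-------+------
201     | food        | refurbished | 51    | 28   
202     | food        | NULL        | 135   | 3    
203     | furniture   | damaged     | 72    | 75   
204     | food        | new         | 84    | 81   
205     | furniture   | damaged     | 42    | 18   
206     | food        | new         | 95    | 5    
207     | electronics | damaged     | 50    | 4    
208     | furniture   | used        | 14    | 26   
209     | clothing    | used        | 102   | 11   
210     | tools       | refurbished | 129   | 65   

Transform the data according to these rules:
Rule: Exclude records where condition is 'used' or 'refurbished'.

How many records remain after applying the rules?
6

Step 1: Count records to exclude
  - 2 (used) + 2 (refurbished) = 4 records
Step 2: Total records: 10
Step 3: Remaining = 10 - 4 = 6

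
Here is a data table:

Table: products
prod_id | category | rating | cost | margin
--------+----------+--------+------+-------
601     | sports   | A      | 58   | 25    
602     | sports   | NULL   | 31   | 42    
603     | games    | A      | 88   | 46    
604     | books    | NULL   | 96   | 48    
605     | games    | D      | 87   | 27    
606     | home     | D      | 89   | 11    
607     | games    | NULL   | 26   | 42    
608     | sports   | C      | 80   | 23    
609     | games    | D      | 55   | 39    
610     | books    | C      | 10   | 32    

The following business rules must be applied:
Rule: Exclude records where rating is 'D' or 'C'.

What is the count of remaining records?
5

Step 1: Count records to exclude
  - 3 (D) + 2 (C) = 5 records
Step 2: Total records: 10
Step 3: Remaining = 10 - 5 = 5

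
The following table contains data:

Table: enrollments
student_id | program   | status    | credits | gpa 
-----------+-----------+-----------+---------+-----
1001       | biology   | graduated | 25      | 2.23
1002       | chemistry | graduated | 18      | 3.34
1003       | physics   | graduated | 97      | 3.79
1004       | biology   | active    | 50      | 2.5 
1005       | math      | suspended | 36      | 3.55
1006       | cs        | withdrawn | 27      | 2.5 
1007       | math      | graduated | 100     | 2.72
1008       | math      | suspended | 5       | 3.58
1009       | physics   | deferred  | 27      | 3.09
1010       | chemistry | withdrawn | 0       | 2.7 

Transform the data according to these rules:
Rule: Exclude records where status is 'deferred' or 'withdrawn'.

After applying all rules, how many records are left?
7

Step 1: Count records to exclude
  - 1 (deferred) + 2 (withdrawn) = 3 records
Step 2: Total records: 10
Step 3: Remaining = 10 - 3 = 7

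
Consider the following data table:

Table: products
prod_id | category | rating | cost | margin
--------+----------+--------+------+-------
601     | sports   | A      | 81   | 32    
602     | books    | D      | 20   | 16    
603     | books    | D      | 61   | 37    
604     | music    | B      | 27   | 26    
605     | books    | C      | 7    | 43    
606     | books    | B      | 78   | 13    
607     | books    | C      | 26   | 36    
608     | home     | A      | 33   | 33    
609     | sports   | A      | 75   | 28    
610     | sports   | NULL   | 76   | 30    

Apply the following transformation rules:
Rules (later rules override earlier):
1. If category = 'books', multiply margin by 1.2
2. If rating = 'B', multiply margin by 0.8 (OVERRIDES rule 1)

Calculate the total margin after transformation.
312.6

Step 1: Rule 2 takes priority for records with rating = 'B'
  - 2 records: 39 × 0.8 = 31.2
Step 2: Rule 1 applies to remaining records with category = 'books'
  - 4 records: 132 × 1.2 = 158.4
Step 3: Other records unchanged: 123
Step 4: Final sum = 31.2 + 158.4 + 123 = 312.6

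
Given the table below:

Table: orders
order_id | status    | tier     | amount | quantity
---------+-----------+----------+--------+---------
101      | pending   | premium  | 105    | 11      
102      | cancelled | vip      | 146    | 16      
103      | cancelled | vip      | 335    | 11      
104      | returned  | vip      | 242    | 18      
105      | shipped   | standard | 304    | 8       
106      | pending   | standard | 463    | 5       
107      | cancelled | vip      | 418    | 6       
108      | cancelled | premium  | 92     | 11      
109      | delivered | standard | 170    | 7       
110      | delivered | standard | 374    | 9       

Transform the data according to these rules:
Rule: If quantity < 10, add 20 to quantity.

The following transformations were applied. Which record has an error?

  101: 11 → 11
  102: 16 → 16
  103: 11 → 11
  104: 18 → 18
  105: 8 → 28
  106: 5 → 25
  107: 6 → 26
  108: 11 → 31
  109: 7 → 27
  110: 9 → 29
Record 108 has an error. The correct transformed value should be 11, not 31.

Step 1: Check each record against the rule
Step 2: Record 108 has quantity = 11
Step 3: Since 11 >= 10, the bonus should not have been applied
Step 4: Correct value = 11, but claimed value = 31
Conclusion: Record 108 has the error.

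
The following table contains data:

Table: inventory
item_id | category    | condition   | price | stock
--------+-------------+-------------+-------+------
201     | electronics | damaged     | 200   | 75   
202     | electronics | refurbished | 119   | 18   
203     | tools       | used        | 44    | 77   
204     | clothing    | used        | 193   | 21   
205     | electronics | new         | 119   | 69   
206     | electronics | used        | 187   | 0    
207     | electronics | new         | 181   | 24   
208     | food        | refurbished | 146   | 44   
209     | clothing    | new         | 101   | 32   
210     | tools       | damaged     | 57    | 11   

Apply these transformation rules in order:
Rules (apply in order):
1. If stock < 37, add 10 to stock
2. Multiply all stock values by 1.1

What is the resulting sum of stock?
474.1

Step 1: Apply Rule 1 - Add 10 to records with stock < 37
  - 6 records affected: 106 + (6 × 10) = 166
  - Unaffected records: 265
  - Sum after Rule 1: 431
Step 2: Apply Rule 2 - Multiply all by 1.1
  - 431 × 1.1 = 474.1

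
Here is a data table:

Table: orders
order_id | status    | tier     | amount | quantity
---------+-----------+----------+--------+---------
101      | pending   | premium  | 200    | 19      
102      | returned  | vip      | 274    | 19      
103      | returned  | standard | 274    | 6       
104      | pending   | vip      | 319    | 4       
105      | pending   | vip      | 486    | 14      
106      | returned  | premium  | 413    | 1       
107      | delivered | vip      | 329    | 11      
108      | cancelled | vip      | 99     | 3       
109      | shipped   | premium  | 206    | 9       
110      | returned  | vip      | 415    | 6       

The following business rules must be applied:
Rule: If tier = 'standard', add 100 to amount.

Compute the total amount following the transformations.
3115

Step 1: Count records where tier = 'standard': 1
Step 2: Total bonus added: 1 × 100 = 100
Step 3: Original sum of amount: 3015
Step 4: Final sum = 3015 + 100 = 3115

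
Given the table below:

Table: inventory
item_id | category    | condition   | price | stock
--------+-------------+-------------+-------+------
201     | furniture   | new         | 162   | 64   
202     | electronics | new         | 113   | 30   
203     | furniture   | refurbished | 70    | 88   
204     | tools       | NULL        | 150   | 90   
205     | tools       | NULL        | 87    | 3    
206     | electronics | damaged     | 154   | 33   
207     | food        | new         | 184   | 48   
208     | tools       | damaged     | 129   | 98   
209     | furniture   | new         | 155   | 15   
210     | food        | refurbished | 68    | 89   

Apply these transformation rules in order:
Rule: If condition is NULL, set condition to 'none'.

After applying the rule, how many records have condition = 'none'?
2

Step 1: Count records where condition IS NULL
Step 2: Found 2 records with NULL condition
Step 3: These records will have condition set to 'none'
Step 4: Records already having condition = 'none': 0
Step 5: Answer: 2 + 0 = 2 records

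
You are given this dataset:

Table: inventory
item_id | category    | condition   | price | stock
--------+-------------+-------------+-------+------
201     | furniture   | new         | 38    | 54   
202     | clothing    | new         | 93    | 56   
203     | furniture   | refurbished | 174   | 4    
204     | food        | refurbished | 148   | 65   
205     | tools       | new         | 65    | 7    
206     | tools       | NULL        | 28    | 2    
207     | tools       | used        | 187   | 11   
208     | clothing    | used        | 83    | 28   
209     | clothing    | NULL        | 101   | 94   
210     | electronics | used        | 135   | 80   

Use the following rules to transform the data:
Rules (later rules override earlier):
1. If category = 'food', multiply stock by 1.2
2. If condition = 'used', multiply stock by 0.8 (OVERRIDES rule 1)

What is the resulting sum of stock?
390.2

Step 1: Rule 2 takes priority for records with condition = 'used'
  - 3 records: 119 × 0.8 = 95.2
Step 2: Rule 1 applies to remaining records with category = 'food'
  - 1 records: 65 × 1.2 = 78.0
Step 3: Other records unchanged: 217
Step 4: Final sum = 95.2 + 78.0 + 217 = 390.2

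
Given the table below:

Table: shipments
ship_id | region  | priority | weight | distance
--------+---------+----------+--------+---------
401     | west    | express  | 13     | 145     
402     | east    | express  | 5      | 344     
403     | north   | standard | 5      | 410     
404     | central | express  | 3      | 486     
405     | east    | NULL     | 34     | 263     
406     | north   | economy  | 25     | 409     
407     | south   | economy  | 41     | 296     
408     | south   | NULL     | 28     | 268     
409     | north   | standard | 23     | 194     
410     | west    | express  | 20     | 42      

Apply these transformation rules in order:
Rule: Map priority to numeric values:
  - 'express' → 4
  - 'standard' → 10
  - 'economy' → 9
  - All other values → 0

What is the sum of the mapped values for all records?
54

Step 1: Apply mapping to each record
Step 2: Count by status:
  'express': 4 records × 4 = 16
  'standard': 2 records × 10 = 20
  'economy': 2 records × 9 = 18
Step 3: Sum all mapped values = 54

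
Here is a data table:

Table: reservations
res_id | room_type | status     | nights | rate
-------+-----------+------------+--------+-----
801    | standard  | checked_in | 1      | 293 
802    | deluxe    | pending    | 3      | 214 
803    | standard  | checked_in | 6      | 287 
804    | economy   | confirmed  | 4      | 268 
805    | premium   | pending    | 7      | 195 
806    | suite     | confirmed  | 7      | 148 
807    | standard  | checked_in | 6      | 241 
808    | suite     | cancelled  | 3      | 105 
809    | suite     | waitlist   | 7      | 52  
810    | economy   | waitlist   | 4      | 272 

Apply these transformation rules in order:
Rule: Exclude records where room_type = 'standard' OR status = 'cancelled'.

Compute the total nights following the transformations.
32

Step 1: Find records where room_type = 'standard' OR status = 'cancelled'
Step 2: 4 records match, summing to 16
Step 3: Original sum: 48
Step 4: Remaining sum = 48 - 16 = 32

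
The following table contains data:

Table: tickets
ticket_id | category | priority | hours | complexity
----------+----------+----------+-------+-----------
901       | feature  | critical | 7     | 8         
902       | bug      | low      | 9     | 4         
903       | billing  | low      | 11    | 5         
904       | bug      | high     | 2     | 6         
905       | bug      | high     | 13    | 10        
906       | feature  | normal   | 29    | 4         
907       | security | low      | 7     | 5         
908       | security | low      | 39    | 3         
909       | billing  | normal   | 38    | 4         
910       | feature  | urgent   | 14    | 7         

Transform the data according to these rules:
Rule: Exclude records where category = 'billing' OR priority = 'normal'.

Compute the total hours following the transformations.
91

Step 1: Find records where category = 'billing' OR priority = 'normal'
Step 2: 3 records match, summing to 78
Step 3: Original sum: 169
Step 4: Remaining sum = 169 - 78 = 91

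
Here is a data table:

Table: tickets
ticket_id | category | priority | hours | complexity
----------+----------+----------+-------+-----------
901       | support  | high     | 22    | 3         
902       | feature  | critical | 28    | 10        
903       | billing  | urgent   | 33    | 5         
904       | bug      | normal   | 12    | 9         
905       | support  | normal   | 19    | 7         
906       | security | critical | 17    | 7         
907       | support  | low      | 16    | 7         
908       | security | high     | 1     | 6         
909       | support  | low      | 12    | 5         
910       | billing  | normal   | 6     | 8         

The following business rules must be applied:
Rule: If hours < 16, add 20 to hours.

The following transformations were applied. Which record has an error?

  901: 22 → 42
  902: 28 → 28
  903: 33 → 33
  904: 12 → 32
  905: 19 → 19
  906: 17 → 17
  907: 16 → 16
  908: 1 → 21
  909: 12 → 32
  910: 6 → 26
Record 901 has an error. The correct transformed value should be 22, not 42.

Step 1: Check each record against the rule
Step 2: Record 901 has hours = 22
Step 3: Since 22 >= 16, the bonus should not have been applied
Step 4: Correct value = 22, but claimed value = 42
Conclusion: Record 901 has the error.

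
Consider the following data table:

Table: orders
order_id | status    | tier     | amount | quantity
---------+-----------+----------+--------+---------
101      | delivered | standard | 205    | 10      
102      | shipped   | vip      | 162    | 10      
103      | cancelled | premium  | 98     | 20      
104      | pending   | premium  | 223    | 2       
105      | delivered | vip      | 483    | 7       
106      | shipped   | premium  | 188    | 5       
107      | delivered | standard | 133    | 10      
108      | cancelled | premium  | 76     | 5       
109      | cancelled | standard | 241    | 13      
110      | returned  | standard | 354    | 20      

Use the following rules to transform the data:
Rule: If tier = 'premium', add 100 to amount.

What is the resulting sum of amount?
2563

Step 1: Count records where tier = 'premium': 4
Step 2: Total bonus added: 4 × 100 = 400
Step 3: Original sum of amount: 2163
Step 4: Final sum = 2163 + 400 = 2563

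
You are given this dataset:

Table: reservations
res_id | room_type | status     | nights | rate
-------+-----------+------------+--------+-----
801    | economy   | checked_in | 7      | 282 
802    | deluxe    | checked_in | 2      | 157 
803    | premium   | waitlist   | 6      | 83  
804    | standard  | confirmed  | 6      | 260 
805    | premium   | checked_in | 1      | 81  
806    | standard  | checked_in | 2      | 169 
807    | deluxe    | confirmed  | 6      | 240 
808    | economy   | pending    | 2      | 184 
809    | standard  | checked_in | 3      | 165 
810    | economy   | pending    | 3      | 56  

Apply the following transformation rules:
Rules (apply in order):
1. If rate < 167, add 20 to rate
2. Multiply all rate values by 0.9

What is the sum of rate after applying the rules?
1599.3

Step 1: Apply Rule 1 - Add 20 to records with rate < 167
  - 5 records affected: 542 + (5 × 20) = 642
  - Unaffected records: 1135
  - Sum after Rule 1: 1777
Step 2: Apply Rule 2 - Multiply all by 0.9
  - 1777 × 0.9 = 1599.3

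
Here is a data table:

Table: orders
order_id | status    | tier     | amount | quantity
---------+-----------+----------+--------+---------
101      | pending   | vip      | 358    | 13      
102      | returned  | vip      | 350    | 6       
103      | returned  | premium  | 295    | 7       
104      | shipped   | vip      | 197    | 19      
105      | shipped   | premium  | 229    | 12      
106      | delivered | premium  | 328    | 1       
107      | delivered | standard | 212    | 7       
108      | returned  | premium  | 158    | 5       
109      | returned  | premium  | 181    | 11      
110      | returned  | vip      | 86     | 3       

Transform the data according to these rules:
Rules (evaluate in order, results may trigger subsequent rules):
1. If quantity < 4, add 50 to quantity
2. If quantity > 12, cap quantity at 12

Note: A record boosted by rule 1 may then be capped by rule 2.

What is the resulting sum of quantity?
96

Step 1: Apply rule 1 to records with quantity < 4
  - 2 records get bonus of 50
  - Of these, 2 records then exceed 12 and get capped
Step 2: Apply rule 2 to records with quantity > 12
  - 2 records (original) are capped
Step 3: Calculate final sum = 96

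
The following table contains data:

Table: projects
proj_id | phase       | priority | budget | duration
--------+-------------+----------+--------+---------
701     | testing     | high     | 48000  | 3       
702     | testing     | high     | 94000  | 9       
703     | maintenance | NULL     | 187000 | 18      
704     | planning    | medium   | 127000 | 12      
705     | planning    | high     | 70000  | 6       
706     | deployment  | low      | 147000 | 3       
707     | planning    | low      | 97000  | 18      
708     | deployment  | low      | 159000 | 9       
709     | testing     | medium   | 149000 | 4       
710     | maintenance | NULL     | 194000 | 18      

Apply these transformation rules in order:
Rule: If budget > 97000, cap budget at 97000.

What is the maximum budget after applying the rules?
97000

Step 1: Original maximum budget = 194000
Step 2: Apply cap at 97000
Step 3: 6 records had budget > 97000 and were capped
Step 4: Maximum after transformation = 97000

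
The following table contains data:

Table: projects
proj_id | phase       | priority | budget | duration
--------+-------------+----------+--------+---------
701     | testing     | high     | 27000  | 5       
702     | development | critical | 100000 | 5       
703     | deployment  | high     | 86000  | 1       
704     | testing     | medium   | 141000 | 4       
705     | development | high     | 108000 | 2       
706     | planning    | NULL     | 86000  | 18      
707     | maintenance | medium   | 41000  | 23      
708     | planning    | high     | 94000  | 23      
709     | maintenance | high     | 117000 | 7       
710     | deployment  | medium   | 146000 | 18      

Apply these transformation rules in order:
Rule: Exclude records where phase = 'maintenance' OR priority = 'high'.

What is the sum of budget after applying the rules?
473000

Step 1: Find records where phase = 'maintenance' OR priority = 'high'
Step 2: 6 records match, summing to 473000
Step 3: Original sum: 946000
Step 4: Remaining sum = 946000 - 473000 = 473000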